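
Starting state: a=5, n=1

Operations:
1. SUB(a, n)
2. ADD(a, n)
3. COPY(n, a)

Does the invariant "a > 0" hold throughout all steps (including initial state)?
Yes

The invariant holds at every step.

State at each step:
Initial: a=5, n=1
After step 1: a=4, n=1
After step 2: a=5, n=1
After step 3: a=5, n=5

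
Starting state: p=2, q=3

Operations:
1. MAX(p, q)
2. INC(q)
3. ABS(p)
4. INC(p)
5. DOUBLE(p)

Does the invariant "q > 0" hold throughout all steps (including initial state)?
Yes

The invariant holds at every step.

State at each step:
Initial: p=2, q=3
After step 1: p=3, q=3
After step 2: p=3, q=4
After step 3: p=3, q=4
After step 4: p=4, q=4
After step 5: p=8, q=4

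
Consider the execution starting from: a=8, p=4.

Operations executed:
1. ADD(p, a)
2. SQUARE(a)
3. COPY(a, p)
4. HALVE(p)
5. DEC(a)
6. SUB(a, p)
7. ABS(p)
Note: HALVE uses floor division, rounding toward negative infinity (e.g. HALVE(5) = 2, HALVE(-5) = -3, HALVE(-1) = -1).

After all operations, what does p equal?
p = 6

Tracing execution:
Step 1: ADD(p, a) → p = 12
Step 2: SQUARE(a) → p = 12
Step 3: COPY(a, p) → p = 12
Step 4: HALVE(p) → p = 6
Step 5: DEC(a) → p = 6
Step 6: SUB(a, p) → p = 6
Step 7: ABS(p) → p = 6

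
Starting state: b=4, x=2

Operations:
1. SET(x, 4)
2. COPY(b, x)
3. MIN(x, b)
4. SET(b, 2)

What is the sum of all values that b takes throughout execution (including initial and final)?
18

Values of b at each step:
Initial: b = 4
After step 1: b = 4
After step 2: b = 4
After step 3: b = 4
After step 4: b = 2
Sum = 4 + 4 + 4 + 4 + 2 = 18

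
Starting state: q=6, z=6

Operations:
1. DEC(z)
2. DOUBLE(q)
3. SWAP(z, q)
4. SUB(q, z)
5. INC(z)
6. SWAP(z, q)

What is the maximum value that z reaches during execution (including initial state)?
13

Values of z at each step:
Initial: z = 6
After step 1: z = 5
After step 2: z = 5
After step 3: z = 12
After step 4: z = 12
After step 5: z = 13 ← maximum
After step 6: z = -7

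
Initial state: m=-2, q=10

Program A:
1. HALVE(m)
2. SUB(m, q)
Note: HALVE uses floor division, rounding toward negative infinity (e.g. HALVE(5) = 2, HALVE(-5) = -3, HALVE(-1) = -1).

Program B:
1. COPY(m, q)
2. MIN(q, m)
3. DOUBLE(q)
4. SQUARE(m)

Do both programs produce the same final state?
No

Program A final state: m=-11, q=10
Program B final state: m=100, q=20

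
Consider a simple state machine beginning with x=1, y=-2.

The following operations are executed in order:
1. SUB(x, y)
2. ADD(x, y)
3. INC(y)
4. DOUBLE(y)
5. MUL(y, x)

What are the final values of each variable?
{x: 1, y: -2}

Step-by-step execution:
Initial: x=1, y=-2
After step 1 (SUB(x, y)): x=3, y=-2
After step 2 (ADD(x, y)): x=1, y=-2
After step 3 (INC(y)): x=1, y=-1
After step 4 (DOUBLE(y)): x=1, y=-2
After step 5 (MUL(y, x)): x=1, y=-2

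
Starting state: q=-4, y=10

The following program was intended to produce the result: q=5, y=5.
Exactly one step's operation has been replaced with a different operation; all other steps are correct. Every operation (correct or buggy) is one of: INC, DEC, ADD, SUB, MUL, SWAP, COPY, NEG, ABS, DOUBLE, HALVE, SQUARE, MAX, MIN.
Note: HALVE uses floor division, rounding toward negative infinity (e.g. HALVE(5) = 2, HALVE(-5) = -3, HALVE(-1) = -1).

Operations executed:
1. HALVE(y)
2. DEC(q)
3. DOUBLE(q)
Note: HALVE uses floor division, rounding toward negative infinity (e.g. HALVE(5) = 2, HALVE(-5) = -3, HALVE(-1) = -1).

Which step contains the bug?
Step 3

Trace with buggy code:
Initial: q=-4, y=10
After step 1: q=-4, y=5
After step 2: q=-5, y=5
After step 3: q=-10, y=5
Actual final q=-10, y=5 ≠ expected q=5, y=5.
Step 3 is the only position where a single-operation replacement can produce the expected result.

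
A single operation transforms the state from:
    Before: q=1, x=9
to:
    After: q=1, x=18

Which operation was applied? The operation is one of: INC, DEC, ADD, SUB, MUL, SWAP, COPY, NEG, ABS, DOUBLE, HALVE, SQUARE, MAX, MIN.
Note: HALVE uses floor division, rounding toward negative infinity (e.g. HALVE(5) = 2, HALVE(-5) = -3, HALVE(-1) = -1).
DOUBLE(x)

Analyzing the change:
Before: q=1, x=9
After: q=1, x=18
Variable x changed from 9 to 18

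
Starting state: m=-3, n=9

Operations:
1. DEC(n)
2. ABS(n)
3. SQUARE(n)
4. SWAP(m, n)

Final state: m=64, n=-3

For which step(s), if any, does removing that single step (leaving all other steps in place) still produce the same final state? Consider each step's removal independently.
Step(s) 2

Testing removal of each single step:
Without step 1: final = m=81, n=-3 (different)
Without step 2: final = m=64, n=-3 (same)
Without step 3: final = m=8, n=-3 (different)
Without step 4: final = m=-3, n=64 (different)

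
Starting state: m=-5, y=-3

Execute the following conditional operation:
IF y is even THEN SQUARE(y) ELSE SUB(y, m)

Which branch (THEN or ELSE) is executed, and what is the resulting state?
Branch: ELSE, Final state: m=-5, y=2

Evaluating condition: y is even
Condition is False, so ELSE branch executes
After SUB(y, m): m=-5, y=2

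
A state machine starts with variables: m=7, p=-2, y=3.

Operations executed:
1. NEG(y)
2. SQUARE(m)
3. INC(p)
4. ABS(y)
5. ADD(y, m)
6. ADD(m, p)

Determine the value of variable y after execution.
y = 52

Tracing execution:
Step 1: NEG(y) → y = -3
Step 2: SQUARE(m) → y = -3
Step 3: INC(p) → y = -3
Step 4: ABS(y) → y = 3
Step 5: ADD(y, m) → y = 52
Step 6: ADD(m, p) → y = 52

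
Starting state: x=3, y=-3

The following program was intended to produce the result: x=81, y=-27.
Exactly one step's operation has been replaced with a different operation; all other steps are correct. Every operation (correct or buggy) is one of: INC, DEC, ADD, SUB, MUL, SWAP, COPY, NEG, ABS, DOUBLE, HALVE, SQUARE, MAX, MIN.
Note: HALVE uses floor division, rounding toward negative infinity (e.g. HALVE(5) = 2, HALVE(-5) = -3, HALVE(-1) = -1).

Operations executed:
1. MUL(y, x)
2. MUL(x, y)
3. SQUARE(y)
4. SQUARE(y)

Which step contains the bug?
Step 4

Trace with buggy code:
Initial: x=3, y=-3
After step 1: x=3, y=-9
After step 2: x=-27, y=-9
After step 3: x=-27, y=81
After step 4: x=-27, y=6561
Actual final x=-27, y=6561 ≠ expected x=81, y=-27.
Step 4 is the only position where a single-operation replacement can produce the expected result.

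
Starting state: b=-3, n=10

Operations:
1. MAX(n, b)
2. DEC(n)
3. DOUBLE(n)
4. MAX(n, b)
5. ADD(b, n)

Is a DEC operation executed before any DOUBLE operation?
Yes

First DEC: step 2
First DOUBLE: step 3
Since 2 < 3, DEC comes first.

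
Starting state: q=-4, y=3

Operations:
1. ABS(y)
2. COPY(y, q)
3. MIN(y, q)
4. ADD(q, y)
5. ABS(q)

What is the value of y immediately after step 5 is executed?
y = -4

Tracing y through execution:
Initial: y = 3
After step 1 (ABS(y)): y = 3
After step 2 (COPY(y, q)): y = -4
After step 3 (MIN(y, q)): y = -4
After step 4 (ADD(q, y)): y = -4
After step 5 (ABS(q)): y = -4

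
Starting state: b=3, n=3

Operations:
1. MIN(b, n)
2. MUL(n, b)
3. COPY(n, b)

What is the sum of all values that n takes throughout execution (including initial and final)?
18

Values of n at each step:
Initial: n = 3
After step 1: n = 3
After step 2: n = 9
After step 3: n = 3
Sum = 3 + 3 + 9 + 3 = 18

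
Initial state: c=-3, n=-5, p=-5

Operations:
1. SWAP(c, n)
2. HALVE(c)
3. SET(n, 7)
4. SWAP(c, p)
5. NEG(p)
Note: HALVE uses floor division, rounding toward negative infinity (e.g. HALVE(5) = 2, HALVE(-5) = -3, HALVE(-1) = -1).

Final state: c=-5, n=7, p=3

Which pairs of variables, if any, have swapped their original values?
None

Comparing initial and final values:
p: -5 → 3
c: -3 → -5
n: -5 → 7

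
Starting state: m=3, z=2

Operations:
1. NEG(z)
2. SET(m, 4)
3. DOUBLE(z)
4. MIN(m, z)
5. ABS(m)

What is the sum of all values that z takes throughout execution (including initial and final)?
-14

Values of z at each step:
Initial: z = 2
After step 1: z = -2
After step 2: z = -2
After step 3: z = -4
After step 4: z = -4
After step 5: z = -4
Sum = 2 + -2 + -2 + -4 + -4 + -4 = -14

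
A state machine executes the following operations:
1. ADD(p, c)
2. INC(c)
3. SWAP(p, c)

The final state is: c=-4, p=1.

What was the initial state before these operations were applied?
c=0, p=-4

Working backwards:
Final state: c=-4, p=1
Before step 3 (SWAP(p, c)): c=1, p=-4
Before step 2 (INC(c)): c=0, p=-4
Before step 1 (ADD(p, c)): c=0, p=-4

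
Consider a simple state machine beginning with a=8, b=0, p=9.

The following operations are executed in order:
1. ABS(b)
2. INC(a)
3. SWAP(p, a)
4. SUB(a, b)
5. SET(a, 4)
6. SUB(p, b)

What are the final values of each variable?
{a: 4, b: 0, p: 9}

Step-by-step execution:
Initial: a=8, b=0, p=9
After step 1 (ABS(b)): a=8, b=0, p=9
After step 2 (INC(a)): a=9, b=0, p=9
After step 3 (SWAP(p, a)): a=9, b=0, p=9
After step 4 (SUB(a, b)): a=9, b=0, p=9
After step 5 (SET(a, 4)): a=4, b=0, p=9
After step 6 (SUB(p, b)): a=4, b=0, p=9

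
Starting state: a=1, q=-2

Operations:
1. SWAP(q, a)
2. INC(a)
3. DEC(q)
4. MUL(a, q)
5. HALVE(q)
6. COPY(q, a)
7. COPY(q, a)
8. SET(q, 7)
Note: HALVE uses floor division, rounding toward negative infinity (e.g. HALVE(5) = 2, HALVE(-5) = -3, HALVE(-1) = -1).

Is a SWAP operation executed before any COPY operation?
Yes

First SWAP: step 1
First COPY: step 6
Since 1 < 6, SWAP comes first.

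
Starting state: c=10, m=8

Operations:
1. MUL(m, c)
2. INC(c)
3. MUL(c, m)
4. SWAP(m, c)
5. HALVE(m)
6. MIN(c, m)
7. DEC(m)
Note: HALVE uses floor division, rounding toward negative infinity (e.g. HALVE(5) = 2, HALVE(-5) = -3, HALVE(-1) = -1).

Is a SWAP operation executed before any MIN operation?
Yes

First SWAP: step 4
First MIN: step 6
Since 4 < 6, SWAP comes first.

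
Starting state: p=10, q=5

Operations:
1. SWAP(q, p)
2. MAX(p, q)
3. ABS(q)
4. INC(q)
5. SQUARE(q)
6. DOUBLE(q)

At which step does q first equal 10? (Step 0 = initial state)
Step 1

Tracing q:
Initial: q = 5
After step 1: q = 10 ← first occurrence
After step 2: q = 10
After step 3: q = 10
After step 4: q = 11
After step 5: q = 121
After step 6: q = 242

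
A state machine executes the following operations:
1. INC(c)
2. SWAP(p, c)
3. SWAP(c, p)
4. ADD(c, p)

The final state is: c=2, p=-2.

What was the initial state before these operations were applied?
c=3, p=-2

Working backwards:
Final state: c=2, p=-2
Before step 4 (ADD(c, p)): c=4, p=-2
Before step 3 (SWAP(c, p)): c=-2, p=4
Before step 2 (SWAP(p, c)): c=4, p=-2
Before step 1 (INC(c)): c=3, p=-2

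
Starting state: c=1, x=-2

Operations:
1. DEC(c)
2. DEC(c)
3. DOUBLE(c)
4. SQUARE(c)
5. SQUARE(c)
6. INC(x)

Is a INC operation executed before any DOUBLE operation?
No

First INC: step 6
First DOUBLE: step 3
Since 6 > 3, DOUBLE comes first.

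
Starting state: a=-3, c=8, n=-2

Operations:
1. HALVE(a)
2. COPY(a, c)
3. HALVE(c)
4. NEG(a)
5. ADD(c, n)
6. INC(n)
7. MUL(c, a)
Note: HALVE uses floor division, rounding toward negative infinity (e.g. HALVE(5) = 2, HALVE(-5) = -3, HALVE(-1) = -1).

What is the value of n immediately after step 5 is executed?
n = -2

Tracing n through execution:
Initial: n = -2
After step 1 (HALVE(a)): n = -2
After step 2 (COPY(a, c)): n = -2
After step 3 (HALVE(c)): n = -2
After step 4 (NEG(a)): n = -2
After step 5 (ADD(c, n)): n = -2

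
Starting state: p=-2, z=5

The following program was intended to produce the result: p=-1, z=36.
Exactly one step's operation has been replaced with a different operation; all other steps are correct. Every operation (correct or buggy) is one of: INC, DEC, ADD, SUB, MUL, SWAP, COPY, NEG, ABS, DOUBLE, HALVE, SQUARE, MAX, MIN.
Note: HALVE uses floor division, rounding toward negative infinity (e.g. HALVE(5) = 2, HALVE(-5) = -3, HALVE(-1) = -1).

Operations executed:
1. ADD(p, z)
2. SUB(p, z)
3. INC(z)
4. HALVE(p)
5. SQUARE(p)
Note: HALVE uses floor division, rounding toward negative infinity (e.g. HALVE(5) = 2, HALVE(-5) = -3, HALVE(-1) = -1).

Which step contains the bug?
Step 5

Trace with buggy code:
Initial: p=-2, z=5
After step 1: p=3, z=5
After step 2: p=-2, z=5
After step 3: p=-2, z=6
After step 4: p=-1, z=6
After step 5: p=1, z=6
Actual final p=1, z=6 ≠ expected p=-1, z=36.
Step 5 is the only position where a single-operation replacement can produce the expected result.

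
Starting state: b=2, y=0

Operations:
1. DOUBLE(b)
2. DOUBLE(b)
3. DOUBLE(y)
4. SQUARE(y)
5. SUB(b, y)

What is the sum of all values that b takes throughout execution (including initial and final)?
38

Values of b at each step:
Initial: b = 2
After step 1: b = 4
After step 2: b = 8
After step 3: b = 8
After step 4: b = 8
After step 5: b = 8
Sum = 2 + 4 + 8 + 8 + 8 + 8 = 38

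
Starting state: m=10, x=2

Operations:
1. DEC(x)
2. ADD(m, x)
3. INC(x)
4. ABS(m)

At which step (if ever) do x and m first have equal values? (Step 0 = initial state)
Never

x and m never become equal during execution.

Comparing values at each step:
Initial: x=2, m=10
After step 1: x=1, m=10
After step 2: x=1, m=11
After step 3: x=2, m=11
After step 4: x=2, m=11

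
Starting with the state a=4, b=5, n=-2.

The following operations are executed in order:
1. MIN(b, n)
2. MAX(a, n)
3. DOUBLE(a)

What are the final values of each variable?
{a: 8, b: -2, n: -2}

Step-by-step execution:
Initial: a=4, b=5, n=-2
After step 1 (MIN(b, n)): a=4, b=-2, n=-2
After step 2 (MAX(a, n)): a=4, b=-2, n=-2
After step 3 (DOUBLE(a)): a=8, b=-2, n=-2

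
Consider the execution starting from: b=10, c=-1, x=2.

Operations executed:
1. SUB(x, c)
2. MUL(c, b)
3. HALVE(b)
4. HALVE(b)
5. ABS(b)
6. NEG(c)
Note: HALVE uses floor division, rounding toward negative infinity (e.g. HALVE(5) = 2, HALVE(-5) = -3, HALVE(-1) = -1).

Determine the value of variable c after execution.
c = 10

Tracing execution:
Step 1: SUB(x, c) → c = -1
Step 2: MUL(c, b) → c = -10
Step 3: HALVE(b) → c = -10
Step 4: HALVE(b) → c = -10
Step 5: ABS(b) → c = -10
Step 6: NEG(c) → c = 10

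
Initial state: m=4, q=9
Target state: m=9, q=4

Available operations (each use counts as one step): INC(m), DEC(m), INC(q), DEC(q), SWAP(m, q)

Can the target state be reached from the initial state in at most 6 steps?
Yes

Path (1 step): SWAP(m, q)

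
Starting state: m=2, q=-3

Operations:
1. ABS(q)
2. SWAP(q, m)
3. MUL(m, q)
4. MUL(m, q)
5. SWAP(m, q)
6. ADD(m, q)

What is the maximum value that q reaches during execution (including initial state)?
12

Values of q at each step:
Initial: q = -3
After step 1: q = 3
After step 2: q = 2
After step 3: q = 2
After step 4: q = 2
After step 5: q = 12 ← maximum
After step 6: q = 12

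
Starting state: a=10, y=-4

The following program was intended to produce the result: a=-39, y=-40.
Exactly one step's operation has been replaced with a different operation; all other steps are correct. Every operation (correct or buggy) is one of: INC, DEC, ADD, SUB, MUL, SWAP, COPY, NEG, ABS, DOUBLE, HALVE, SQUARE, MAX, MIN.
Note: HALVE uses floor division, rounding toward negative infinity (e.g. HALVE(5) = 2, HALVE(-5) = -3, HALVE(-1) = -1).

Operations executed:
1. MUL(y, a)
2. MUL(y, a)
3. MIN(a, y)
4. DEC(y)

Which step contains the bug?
Step 2

Trace with buggy code:
Initial: a=10, y=-4
After step 1: a=10, y=-40
After step 2: a=10, y=-400
After step 3: a=-400, y=-400
After step 4: a=-400, y=-401
Actual final a=-400, y=-401 ≠ expected a=-39, y=-40.
Step 2 is the only position where a single-operation replacement can produce the expected result.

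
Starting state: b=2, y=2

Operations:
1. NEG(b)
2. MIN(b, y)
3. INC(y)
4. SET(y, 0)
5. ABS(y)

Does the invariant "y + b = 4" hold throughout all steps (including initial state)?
No, violated after step 1

The invariant is violated after step 1.

State at each step:
Initial: b=2, y=2
After step 1: b=-2, y=2
After step 2: b=-2, y=2
After step 3: b=-2, y=3
After step 4: b=-2, y=0
After step 5: b=-2, y=0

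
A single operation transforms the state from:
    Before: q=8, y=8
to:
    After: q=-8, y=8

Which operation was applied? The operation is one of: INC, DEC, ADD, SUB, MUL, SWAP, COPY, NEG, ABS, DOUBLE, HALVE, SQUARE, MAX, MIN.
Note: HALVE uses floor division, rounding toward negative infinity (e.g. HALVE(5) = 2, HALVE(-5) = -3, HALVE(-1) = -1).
NEG(q)

Analyzing the change:
Before: q=8, y=8
After: q=-8, y=8
Variable q changed from 8 to -8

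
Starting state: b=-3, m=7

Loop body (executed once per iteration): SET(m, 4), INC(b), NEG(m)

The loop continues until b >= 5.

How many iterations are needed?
8

Tracing iterations:
Initial: b=-3, m=7
After iteration 1: b=-2, m=-4
After iteration 2: b=-1, m=-4
After iteration 3: b=0, m=-4
After iteration 4: b=1, m=-4
After iteration 5: b=2, m=-4
After iteration 6: b=3, m=-4
After iteration 7: b=4, m=-4
After iteration 8: b=5, m=-4
b >= 5 now holds, so the loop exits after 8 iterations.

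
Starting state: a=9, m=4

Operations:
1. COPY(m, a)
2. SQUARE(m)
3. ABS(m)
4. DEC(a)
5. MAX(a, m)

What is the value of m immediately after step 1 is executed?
m = 9

Tracing m through execution:
Initial: m = 4
After step 1 (COPY(m, a)): m = 9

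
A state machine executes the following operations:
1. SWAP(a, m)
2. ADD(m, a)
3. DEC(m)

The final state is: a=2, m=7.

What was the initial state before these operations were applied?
a=6, m=2

Working backwards:
Final state: a=2, m=7
Before step 3 (DEC(m)): a=2, m=8
Before step 2 (ADD(m, a)): a=2, m=6
Before step 1 (SWAP(a, m)): a=6, m=2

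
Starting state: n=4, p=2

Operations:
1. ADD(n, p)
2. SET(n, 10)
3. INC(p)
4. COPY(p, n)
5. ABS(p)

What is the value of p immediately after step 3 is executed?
p = 3

Tracing p through execution:
Initial: p = 2
After step 1 (ADD(n, p)): p = 2
After step 2 (SET(n, 10)): p = 2
After step 3 (INC(p)): p = 3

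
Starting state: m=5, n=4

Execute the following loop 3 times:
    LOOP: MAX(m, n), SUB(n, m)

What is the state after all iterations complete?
m=5, n=-11

Iteration trace:
Start: m=5, n=4
After iteration 1: m=5, n=-1
After iteration 2: m=5, n=-6
After iteration 3: m=5, n=-11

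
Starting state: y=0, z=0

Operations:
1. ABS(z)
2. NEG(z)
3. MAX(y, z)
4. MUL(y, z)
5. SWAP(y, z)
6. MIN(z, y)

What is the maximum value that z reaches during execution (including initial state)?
0

Values of z at each step:
Initial: z = 0 ← maximum
After step 1: z = 0
After step 2: z = 0
After step 3: z = 0
After step 4: z = 0
After step 5: z = 0
After step 6: z = 0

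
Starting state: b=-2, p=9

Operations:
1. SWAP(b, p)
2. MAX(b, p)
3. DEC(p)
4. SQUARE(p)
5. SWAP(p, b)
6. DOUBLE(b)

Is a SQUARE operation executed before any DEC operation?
No

First SQUARE: step 4
First DEC: step 3
Since 4 > 3, DEC comes first.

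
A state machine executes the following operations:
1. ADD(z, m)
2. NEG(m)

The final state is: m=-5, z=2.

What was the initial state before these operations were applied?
m=5, z=-3

Working backwards:
Final state: m=-5, z=2
Before step 2 (NEG(m)): m=5, z=2
Before step 1 (ADD(z, m)): m=5, z=-3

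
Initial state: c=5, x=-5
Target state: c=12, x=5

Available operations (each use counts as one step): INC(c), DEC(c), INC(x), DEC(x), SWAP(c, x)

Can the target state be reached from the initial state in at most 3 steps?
No

The target state cannot be reached within 3 steps.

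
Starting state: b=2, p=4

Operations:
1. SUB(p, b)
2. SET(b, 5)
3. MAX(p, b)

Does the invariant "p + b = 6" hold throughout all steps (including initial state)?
No, violated after step 1

The invariant is violated after step 1.

State at each step:
Initial: b=2, p=4
After step 1: b=2, p=2
After step 2: b=5, p=2
After step 3: b=5, p=5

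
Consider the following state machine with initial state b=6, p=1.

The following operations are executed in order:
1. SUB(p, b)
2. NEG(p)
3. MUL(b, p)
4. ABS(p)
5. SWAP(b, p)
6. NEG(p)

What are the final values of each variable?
{b: 5, p: -30}

Step-by-step execution:
Initial: b=6, p=1
After step 1 (SUB(p, b)): b=6, p=-5
After step 2 (NEG(p)): b=6, p=5
After step 3 (MUL(b, p)): b=30, p=5
After step 4 (ABS(p)): b=30, p=5
After step 5 (SWAP(b, p)): b=5, p=30
After step 6 (NEG(p)): b=5, p=-30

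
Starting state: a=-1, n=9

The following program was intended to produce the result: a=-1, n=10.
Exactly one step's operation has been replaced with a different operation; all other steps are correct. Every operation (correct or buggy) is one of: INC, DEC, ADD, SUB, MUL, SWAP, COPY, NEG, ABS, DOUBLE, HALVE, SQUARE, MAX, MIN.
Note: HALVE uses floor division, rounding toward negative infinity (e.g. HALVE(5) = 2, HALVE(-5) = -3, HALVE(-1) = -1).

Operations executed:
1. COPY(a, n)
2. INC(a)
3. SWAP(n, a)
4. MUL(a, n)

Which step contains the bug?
Step 4

Trace with buggy code:
Initial: a=-1, n=9
After step 1: a=9, n=9
After step 2: a=10, n=9
After step 3: a=9, n=10
After step 4: a=90, n=10
Actual final a=90, n=10 ≠ expected a=-1, n=10.
Step 4 is the only position where a single-operation replacement can produce the expected result.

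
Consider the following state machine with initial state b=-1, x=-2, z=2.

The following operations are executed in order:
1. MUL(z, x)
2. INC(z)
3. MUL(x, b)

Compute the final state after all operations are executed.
{b: -1, x: 2, z: -3}

Step-by-step execution:
Initial: b=-1, x=-2, z=2
After step 1 (MUL(z, x)): b=-1, x=-2, z=-4
After step 2 (INC(z)): b=-1, x=-2, z=-3
After step 3 (MUL(x, b)): b=-1, x=2, z=-3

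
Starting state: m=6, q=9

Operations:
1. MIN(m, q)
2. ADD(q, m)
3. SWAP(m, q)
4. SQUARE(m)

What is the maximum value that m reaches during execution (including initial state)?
225

Values of m at each step:
Initial: m = 6
After step 1: m = 6
After step 2: m = 6
After step 3: m = 15
After step 4: m = 225 ← maximum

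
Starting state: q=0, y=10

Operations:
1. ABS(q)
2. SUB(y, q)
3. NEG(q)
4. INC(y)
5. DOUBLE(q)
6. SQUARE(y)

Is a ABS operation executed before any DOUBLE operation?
Yes

First ABS: step 1
First DOUBLE: step 5
Since 1 < 5, ABS comes first.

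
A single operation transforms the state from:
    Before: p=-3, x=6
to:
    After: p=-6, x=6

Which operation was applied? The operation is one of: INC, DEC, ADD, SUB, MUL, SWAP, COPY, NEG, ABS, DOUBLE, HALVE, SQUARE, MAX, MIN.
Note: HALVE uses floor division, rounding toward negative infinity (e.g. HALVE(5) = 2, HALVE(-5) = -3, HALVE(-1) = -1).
DOUBLE(p)

Analyzing the change:
Before: p=-3, x=6
After: p=-6, x=6
Variable p changed from -3 to -6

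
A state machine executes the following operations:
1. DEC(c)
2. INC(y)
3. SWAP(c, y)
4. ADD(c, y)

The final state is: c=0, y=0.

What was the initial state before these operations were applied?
c=1, y=-1

Working backwards:
Final state: c=0, y=0
Before step 4 (ADD(c, y)): c=0, y=0
Before step 3 (SWAP(c, y)): c=0, y=0
Before step 2 (INC(y)): c=0, y=-1
Before step 1 (DEC(c)): c=1, y=-1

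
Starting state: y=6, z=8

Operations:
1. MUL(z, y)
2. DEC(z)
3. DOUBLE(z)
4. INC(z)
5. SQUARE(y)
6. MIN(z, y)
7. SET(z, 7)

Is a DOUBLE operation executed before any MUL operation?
No

First DOUBLE: step 3
First MUL: step 1
Since 3 > 1, MUL comes first.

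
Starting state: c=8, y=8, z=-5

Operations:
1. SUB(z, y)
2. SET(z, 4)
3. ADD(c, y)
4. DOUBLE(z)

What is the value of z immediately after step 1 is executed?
z = -13

Tracing z through execution:
Initial: z = -5
After step 1 (SUB(z, y)): z = -13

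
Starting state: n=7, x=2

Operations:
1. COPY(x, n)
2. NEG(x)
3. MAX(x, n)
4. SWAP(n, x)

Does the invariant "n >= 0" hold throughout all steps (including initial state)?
Yes

The invariant holds at every step.

State at each step:
Initial: n=7, x=2
After step 1: n=7, x=7
After step 2: n=7, x=-7
After step 3: n=7, x=7
After step 4: n=7, x=7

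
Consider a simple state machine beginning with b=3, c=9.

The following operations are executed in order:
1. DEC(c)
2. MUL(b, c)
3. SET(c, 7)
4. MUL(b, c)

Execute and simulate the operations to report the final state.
{b: 168, c: 7}

Step-by-step execution:
Initial: b=3, c=9
After step 1 (DEC(c)): b=3, c=8
After step 2 (MUL(b, c)): b=24, c=8
After step 3 (SET(c, 7)): b=24, c=7
After step 4 (MUL(b, c)): b=168, c=7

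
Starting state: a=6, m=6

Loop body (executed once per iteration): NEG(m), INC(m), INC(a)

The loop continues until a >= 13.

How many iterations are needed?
7

Tracing iterations:
Initial: a=6, m=6
After iteration 1: a=7, m=-5
After iteration 2: a=8, m=6
After iteration 3: a=9, m=-5
After iteration 4: a=10, m=6
After iteration 5: a=11, m=-5
After iteration 6: a=12, m=6
After iteration 7: a=13, m=-5
a >= 13 now holds, so the loop exits after 7 iterations.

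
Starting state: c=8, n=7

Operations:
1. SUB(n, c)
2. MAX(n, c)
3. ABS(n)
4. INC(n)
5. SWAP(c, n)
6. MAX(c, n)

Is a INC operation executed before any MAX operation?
No

First INC: step 4
First MAX: step 2
Since 4 > 2, MAX comes first.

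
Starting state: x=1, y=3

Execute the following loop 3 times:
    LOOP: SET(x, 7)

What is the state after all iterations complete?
x=7, y=3

Iteration trace:
Start: x=1, y=3
After iteration 1: x=7, y=3
After iteration 2: x=7, y=3
After iteration 3: x=7, y=3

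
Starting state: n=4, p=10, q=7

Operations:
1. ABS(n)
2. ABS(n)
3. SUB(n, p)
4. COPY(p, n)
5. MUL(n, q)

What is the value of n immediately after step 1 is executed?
n = 4

Tracing n through execution:
Initial: n = 4
After step 1 (ABS(n)): n = 4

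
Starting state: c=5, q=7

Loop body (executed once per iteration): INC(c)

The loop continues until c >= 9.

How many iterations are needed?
4

Tracing iterations:
Initial: c=5, q=7
After iteration 1: c=6, q=7
After iteration 2: c=7, q=7
After iteration 3: c=8, q=7
After iteration 4: c=9, q=7
c >= 9 now holds, so the loop exits after 4 iterations.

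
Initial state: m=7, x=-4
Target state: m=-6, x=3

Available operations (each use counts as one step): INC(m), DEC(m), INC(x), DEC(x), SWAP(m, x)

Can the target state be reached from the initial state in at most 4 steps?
No

The target state cannot be reached within 4 steps.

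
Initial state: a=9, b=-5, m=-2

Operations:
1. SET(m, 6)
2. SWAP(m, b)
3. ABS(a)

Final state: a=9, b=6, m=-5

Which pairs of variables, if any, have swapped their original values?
None

Comparing initial and final values:
a: 9 → 9
b: -5 → 6
m: -2 → -5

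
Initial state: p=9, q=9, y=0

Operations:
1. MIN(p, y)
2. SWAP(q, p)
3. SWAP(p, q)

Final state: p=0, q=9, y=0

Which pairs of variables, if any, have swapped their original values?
None

Comparing initial and final values:
p: 9 → 0
y: 0 → 0
q: 9 → 9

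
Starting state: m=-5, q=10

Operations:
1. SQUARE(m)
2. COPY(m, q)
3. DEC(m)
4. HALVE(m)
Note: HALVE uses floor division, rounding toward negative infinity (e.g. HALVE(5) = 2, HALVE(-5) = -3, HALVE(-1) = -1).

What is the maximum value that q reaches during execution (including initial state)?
10

Values of q at each step:
Initial: q = 10 ← maximum
After step 1: q = 10
After step 2: q = 10
After step 3: q = 10
After step 4: q = 10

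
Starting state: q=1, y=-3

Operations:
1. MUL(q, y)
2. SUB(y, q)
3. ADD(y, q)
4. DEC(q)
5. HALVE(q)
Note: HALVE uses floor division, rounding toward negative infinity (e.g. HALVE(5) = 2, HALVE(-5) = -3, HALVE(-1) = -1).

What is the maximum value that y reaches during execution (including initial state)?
0

Values of y at each step:
Initial: y = -3
After step 1: y = -3
After step 2: y = 0 ← maximum
After step 3: y = -3
After step 4: y = -3
After step 5: y = -3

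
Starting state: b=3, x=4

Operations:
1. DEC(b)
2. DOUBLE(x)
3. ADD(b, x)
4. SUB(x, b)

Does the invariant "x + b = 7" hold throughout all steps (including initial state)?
No, violated after step 1

The invariant is violated after step 1.

State at each step:
Initial: b=3, x=4
After step 1: b=2, x=4
After step 2: b=2, x=8
After step 3: b=10, x=8
After step 4: b=10, x=-2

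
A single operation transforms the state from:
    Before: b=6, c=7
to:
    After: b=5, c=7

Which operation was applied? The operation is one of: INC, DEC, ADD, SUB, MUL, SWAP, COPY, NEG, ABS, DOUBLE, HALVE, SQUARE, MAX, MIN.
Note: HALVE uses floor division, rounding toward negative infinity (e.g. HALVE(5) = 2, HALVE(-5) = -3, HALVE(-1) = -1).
DEC(b)

Analyzing the change:
Before: b=6, c=7
After: b=5, c=7
Variable b changed from 6 to 5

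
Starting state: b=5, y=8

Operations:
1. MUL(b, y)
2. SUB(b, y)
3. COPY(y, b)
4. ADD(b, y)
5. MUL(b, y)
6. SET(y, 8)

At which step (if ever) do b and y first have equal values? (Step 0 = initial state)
Step 3

b and y first become equal after step 3.

Comparing values at each step:
Initial: b=5, y=8
After step 1: b=40, y=8
After step 2: b=32, y=8
After step 3: b=32, y=32 ← equal!
After step 4: b=64, y=32
After step 5: b=2048, y=32
After step 6: b=2048, y=8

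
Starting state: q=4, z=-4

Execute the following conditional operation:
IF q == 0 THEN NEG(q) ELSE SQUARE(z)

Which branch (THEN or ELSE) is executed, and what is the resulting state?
Branch: ELSE, Final state: q=4, z=16

Evaluating condition: q == 0
q = 4
Condition is False, so ELSE branch executes
After SQUARE(z): q=4, z=16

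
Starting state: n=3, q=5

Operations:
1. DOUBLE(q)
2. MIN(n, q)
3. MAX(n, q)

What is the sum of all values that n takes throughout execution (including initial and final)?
19

Values of n at each step:
Initial: n = 3
After step 1: n = 3
After step 2: n = 3
After step 3: n = 10
Sum = 3 + 3 + 3 + 10 = 19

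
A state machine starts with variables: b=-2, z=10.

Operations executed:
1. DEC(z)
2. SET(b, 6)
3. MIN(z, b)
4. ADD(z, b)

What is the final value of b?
b = 6

Tracing execution:
Step 1: DEC(z) → b = -2
Step 2: SET(b, 6) → b = 6
Step 3: MIN(z, b) → b = 6
Step 4: ADD(z, b) → b = 6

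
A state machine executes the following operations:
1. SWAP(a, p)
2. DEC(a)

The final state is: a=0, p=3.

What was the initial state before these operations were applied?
a=3, p=1

Working backwards:
Final state: a=0, p=3
Before step 2 (DEC(a)): a=1, p=3
Before step 1 (SWAP(a, p)): a=3, p=1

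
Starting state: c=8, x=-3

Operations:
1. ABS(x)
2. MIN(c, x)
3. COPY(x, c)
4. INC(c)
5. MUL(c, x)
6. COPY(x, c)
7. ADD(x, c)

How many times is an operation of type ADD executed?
1

Counting ADD operations:
Step 7: ADD(x, c) ← ADD
Total: 1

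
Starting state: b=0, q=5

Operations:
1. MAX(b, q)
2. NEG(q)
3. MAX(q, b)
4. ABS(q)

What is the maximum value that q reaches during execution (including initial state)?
5

Values of q at each step:
Initial: q = 5 ← maximum
After step 1: q = 5
After step 2: q = -5
After step 3: q = 5
After step 4: q = 5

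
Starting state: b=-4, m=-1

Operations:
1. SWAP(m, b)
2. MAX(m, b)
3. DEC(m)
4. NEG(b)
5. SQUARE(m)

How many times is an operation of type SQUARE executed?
1

Counting SQUARE operations:
Step 5: SQUARE(m) ← SQUARE
Total: 1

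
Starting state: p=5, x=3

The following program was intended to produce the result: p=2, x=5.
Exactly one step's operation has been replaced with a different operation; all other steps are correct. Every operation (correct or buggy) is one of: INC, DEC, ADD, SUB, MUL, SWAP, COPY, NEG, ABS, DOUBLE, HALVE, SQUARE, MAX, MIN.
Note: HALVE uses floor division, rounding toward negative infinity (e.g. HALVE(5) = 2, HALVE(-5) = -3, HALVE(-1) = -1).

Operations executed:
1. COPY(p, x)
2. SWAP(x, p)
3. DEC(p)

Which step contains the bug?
Step 1

Trace with buggy code:
Initial: p=5, x=3
After step 1: p=3, x=3
After step 2: p=3, x=3
After step 3: p=2, x=3
Actual final p=2, x=3 ≠ expected p=2, x=5.
Step 1 is the only position where a single-operation replacement can produce the expected result.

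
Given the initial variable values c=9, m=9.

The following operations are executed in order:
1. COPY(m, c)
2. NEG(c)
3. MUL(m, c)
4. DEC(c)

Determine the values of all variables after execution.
{c: -10, m: -81}

Step-by-step execution:
Initial: c=9, m=9
After step 1 (COPY(m, c)): c=9, m=9
After step 2 (NEG(c)): c=-9, m=9
After step 3 (MUL(m, c)): c=-9, m=-81
After step 4 (DEC(c)): c=-10, m=-81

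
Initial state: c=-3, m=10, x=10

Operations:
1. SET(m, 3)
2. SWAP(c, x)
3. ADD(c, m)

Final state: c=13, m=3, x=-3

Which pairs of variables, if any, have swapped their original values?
None

Comparing initial and final values:
m: 10 → 3
x: 10 → -3
c: -3 → 13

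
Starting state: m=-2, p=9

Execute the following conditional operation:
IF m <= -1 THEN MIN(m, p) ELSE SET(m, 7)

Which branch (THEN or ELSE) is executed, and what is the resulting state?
Branch: THEN, Final state: m=-2, p=9

Evaluating condition: m <= -1
m = -2
Condition is True, so THEN branch executes
After MIN(m, p): m=-2, p=9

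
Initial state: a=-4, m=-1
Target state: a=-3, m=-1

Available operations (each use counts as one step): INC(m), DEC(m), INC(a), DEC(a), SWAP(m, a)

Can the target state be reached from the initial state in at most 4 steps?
Yes

Path (1 step): INC(a)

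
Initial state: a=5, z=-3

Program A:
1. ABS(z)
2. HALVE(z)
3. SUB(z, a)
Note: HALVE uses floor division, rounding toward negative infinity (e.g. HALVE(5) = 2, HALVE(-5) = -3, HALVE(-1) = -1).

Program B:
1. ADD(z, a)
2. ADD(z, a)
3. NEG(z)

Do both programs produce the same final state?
No

Program A final state: a=5, z=-4
Program B final state: a=5, z=-7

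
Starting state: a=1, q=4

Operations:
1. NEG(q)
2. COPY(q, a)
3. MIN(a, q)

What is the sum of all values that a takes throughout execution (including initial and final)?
4

Values of a at each step:
Initial: a = 1
After step 1: a = 1
After step 2: a = 1
After step 3: a = 1
Sum = 1 + 1 + 1 + 1 = 4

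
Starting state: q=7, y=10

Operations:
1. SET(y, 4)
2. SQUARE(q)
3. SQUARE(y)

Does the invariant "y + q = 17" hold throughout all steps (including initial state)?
No, violated after step 1

The invariant is violated after step 1.

State at each step:
Initial: q=7, y=10
After step 1: q=7, y=4
After step 2: q=49, y=4
After step 3: q=49, y=16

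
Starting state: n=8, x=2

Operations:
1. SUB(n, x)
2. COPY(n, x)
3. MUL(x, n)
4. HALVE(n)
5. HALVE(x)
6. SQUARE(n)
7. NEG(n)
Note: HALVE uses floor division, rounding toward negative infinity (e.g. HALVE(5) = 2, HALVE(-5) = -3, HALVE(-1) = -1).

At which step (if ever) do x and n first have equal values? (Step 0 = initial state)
Step 2

x and n first become equal after step 2.

Comparing values at each step:
Initial: x=2, n=8
After step 1: x=2, n=6
After step 2: x=2, n=2 ← equal!
After step 3: x=4, n=2
After step 4: x=4, n=1
After step 5: x=2, n=1
After step 6: x=2, n=1
After step 7: x=2, n=-1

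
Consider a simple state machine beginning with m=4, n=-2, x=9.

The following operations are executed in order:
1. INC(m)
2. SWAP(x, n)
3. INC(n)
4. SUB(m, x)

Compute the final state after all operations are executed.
{m: 7, n: 10, x: -2}

Step-by-step execution:
Initial: m=4, n=-2, x=9
After step 1 (INC(m)): m=5, n=-2, x=9
After step 2 (SWAP(x, n)): m=5, n=9, x=-2
After step 3 (INC(n)): m=5, n=10, x=-2
After step 4 (SUB(m, x)): m=7, n=10, x=-2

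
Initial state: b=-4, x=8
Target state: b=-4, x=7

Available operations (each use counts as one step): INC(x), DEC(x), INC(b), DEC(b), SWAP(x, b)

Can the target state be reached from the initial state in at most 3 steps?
Yes

Path (1 step): DEC(x)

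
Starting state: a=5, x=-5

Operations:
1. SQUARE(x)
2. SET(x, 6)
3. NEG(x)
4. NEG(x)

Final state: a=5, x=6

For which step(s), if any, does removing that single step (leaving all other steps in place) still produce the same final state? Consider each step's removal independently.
Step(s) 1

Testing removal of each single step:
Without step 1: final = a=5, x=6 (same)
Without step 2: final = a=5, x=25 (different)
Without step 3: final = a=5, x=-6 (different)
Without step 4: final = a=5, x=-6 (different)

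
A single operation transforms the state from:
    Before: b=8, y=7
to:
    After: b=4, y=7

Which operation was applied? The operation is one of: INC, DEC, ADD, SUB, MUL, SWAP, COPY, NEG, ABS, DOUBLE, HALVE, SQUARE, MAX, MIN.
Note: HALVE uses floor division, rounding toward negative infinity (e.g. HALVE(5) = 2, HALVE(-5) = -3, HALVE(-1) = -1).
HALVE(b)

Analyzing the change:
Before: b=8, y=7
After: b=4, y=7
Variable b changed from 8 to 4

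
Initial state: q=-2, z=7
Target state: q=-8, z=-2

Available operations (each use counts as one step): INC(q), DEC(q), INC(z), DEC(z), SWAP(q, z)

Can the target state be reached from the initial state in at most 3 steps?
No

The target state cannot be reached within 3 steps.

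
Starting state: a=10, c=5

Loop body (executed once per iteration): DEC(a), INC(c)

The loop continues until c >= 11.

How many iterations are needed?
6

Tracing iterations:
Initial: a=10, c=5
After iteration 1: a=9, c=6
After iteration 2: a=8, c=7
After iteration 3: a=7, c=8
After iteration 4: a=6, c=9
After iteration 5: a=5, c=10
After iteration 6: a=4, c=11
c >= 11 now holds, so the loop exits after 6 iterations.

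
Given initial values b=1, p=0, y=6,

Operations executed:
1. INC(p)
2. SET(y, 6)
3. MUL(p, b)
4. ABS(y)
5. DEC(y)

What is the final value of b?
b = 1

Tracing execution:
Step 1: INC(p) → b = 1
Step 2: SET(y, 6) → b = 1
Step 3: MUL(p, b) → b = 1
Step 4: ABS(y) → b = 1
Step 5: DEC(y) → b = 1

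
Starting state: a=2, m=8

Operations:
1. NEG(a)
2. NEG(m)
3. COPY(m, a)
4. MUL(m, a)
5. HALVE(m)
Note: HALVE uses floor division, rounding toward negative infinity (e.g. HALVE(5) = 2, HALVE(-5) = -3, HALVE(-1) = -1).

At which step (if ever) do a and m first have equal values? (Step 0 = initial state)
Step 3

a and m first become equal after step 3.

Comparing values at each step:
Initial: a=2, m=8
After step 1: a=-2, m=8
After step 2: a=-2, m=-8
After step 3: a=-2, m=-2 ← equal!
After step 4: a=-2, m=4
After step 5: a=-2, m=2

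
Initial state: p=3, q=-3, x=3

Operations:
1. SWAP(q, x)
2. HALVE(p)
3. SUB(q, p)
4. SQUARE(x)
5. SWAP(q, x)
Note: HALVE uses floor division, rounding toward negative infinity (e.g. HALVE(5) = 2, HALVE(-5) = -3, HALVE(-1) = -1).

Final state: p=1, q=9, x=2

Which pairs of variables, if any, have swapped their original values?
None

Comparing initial and final values:
q: -3 → 9
x: 3 → 2
p: 3 → 1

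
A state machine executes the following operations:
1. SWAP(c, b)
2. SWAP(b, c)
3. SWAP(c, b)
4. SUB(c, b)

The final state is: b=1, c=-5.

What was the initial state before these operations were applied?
b=-4, c=1

Working backwards:
Final state: b=1, c=-5
Before step 4 (SUB(c, b)): b=1, c=-4
Before step 3 (SWAP(c, b)): b=-4, c=1
Before step 2 (SWAP(b, c)): b=1, c=-4
Before step 1 (SWAP(c, b)): b=-4, c=1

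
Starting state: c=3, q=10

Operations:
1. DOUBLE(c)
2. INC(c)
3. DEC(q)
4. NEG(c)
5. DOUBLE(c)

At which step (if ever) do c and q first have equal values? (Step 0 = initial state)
Never

c and q never become equal during execution.

Comparing values at each step:
Initial: c=3, q=10
After step 1: c=6, q=10
After step 2: c=7, q=10
After step 3: c=7, q=9
After step 4: c=-7, q=9
After step 5: c=-14, q=9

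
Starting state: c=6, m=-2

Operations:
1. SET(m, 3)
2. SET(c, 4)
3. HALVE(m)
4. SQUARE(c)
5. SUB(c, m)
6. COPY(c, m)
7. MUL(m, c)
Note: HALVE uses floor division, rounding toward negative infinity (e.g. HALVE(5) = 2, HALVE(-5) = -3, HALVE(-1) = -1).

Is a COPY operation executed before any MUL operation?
Yes

First COPY: step 6
First MUL: step 7
Since 6 < 7, COPY comes first.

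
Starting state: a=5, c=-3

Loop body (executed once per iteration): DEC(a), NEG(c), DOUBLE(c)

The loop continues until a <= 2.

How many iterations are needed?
3

Tracing iterations:
Initial: a=5, c=-3
After iteration 1: a=4, c=6
After iteration 2: a=3, c=-12
After iteration 3: a=2, c=24
a <= 2 now holds, so the loop exits after 3 iterations.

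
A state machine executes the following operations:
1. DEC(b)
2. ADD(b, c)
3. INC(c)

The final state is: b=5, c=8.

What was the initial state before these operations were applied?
b=-1, c=7

Working backwards:
Final state: b=5, c=8
Before step 3 (INC(c)): b=5, c=7
Before step 2 (ADD(b, c)): b=-2, c=7
Before step 1 (DEC(b)): b=-1, c=7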